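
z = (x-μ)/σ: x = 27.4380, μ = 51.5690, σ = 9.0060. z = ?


z = (27.4380 - 51.5690)/9.0060
= -24.1310/9.0060
= -2.6794

z = -2.6794


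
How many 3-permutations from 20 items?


P(20,3) = 20!/17!
= 2432902008176640000/355687428096000
= 6840

P(20,3) = 6840


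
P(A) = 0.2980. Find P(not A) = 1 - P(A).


P(not A) = 1 - 0.2980 = 0.7020

P(not A) = 0.7020


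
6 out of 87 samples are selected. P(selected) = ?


P = 6/87 = 0.0690

P = 0.0690


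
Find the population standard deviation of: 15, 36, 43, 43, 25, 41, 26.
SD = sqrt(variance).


Mean = 32.7143
Variance = 101.3469
SD = sqrt(101.3469) = 10.0671

SD = 10.0671


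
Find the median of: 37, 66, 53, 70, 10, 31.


Sorted: 10, 31, 37, 53, 66, 70
n = 6 (even)
Middle values: 37 and 53
Median = (37+53)/2 = 45.0000

Median = 45.0000


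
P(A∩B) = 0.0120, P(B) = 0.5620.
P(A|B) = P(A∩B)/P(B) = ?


P(A|B) = 0.0120/0.5620 = 0.0214

P(A|B) = 0.0214


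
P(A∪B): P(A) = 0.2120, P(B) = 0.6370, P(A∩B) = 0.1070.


P(A∪B) = 0.2120 + 0.6370 - 0.1070
= 0.8490 - 0.1070
= 0.7420

P(A∪B) = 0.7420


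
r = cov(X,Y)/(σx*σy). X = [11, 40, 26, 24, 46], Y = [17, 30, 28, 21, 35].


Mean X = 29.4000, Mean Y = 26.2000
SD X = 12.387090, SD Y = 6.431174
Cov = 75.520000
r = 75.520000/(12.387090*6.431174) = 0.9480

r = 0.9480


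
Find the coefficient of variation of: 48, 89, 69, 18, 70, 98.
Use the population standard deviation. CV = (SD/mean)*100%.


Mean = 65.3333
SD = 26.4680
CV = (26.4680/65.3333)*100 = 40.5123%

CV = 40.5123%


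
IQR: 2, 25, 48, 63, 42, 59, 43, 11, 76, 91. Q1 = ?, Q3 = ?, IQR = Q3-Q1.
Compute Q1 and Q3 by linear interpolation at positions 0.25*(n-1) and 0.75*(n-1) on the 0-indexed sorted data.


Sorted: 2, 11, 25, 42, 43, 48, 59, 63, 76, 91
Q1 (25th %ile) = 29.2500
Q3 (75th %ile) = 62.0000
IQR = 62.0000 - 29.2500 = 32.7500

IQR = 32.7500


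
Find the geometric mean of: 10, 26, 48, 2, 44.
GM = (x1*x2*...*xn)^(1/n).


Product = 10 × 26 × 48 × 2 × 44 = 1098240
GM = 1098240^(1/5) = 16.1488

GM = 16.1488


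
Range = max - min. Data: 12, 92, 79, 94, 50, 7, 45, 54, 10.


Max = 94, Min = 7
Range = 94 - 7 = 87

Range = 87


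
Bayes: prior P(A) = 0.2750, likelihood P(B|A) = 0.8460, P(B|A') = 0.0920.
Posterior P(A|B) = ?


P(B) = P(B|A)*P(A) + P(B|A')*P(A')
= 0.8460*0.2750 + 0.0920*0.7250
= 0.232650 + 0.066700 = 0.299350
P(A|B) = 0.232650/0.299350 = 0.7772

P(A|B) = 0.7772


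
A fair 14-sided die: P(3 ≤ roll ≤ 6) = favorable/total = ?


Favorable outcomes (3 ≤ roll ≤ 6): 4
Total outcomes = 14
P = 4/14 = 0.2857

P = 0.2857


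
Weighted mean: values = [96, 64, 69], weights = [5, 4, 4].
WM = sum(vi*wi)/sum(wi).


Numerator = 96*5 + 64*4 + 69*4 = 1012
Denominator = 5 + 4 + 4 = 13
WM = 1012/13 = 77.8462

WM = 77.8462


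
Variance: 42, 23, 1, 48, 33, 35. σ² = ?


Mean = 30.3333
Squared deviations: 136.1111, 53.7778, 860.4444, 312.1111, 7.1111, 21.7778
Sum = 1391.3333
Variance = 1391.3333/6 = 231.8889

Variance = 231.8889


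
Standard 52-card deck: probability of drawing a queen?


4 queens in 52 cards
P = 4/52 = 0.0769

P = 0.0769


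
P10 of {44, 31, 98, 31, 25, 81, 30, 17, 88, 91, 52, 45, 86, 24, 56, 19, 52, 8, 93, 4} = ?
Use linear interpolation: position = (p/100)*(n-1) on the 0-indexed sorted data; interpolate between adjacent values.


Sorted: 4, 8, 17, 19, 24, 25, 30, 31, 31, 44, 45, 52, 52, 56, 81, 86, 88, 91, 93, 98
n = 20
Index = 10/100 * 19 = 1.9000
Lower = data[1] = 8, Upper = data[2] = 17
P10 = 8 + 0.9000*(9) = 16.1000

P10 = 16.1000


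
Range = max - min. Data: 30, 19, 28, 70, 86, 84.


Max = 86, Min = 19
Range = 86 - 19 = 67

Range = 67


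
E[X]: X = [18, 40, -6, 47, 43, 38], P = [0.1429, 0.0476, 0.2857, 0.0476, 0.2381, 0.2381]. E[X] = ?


E[X] = 18*0.1429 + 40*0.0476 - 6*0.2857 + 47*0.0476 + 43*0.2381 + 38*0.2381
= 2.5722 + 1.9040 - 1.7142 + 2.2372 + 10.2383 + 9.0478
= 24.2853

E[X] = 24.2853


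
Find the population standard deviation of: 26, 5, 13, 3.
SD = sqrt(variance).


Mean = 11.7500
Variance = 81.6875
SD = sqrt(81.6875) = 9.0381

SD = 9.0381


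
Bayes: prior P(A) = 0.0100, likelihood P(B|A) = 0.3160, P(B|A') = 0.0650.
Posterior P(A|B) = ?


P(B) = P(B|A)*P(A) + P(B|A')*P(A')
= 0.3160*0.0100 + 0.0650*0.9900
= 0.003160 + 0.064350 = 0.067510
P(A|B) = 0.003160/0.067510 = 0.0468

P(A|B) = 0.0468


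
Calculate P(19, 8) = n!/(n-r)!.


P(19,8) = 19!/11!
= 121645100408832000/39916800
= 3047466240

P(19,8) = 3047466240


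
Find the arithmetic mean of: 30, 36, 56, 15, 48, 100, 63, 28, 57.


Sum = 30 + 36 + 56 + 15 + 48 + 100 + 63 + 28 + 57 = 433
n = 9
Mean = 433/9 = 48.1111

Mean = 48.1111


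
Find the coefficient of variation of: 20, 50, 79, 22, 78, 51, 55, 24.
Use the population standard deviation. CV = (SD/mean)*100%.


Mean = 47.3750
SD = 22.2370
CV = (22.2370/47.3750)*100 = 46.9383%

CV = 46.9383%


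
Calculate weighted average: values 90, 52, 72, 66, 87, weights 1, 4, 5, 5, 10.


Numerator = 90*1 + 52*4 + 72*5 + 66*5 + 87*10 = 1858
Denominator = 1 + 4 + 5 + 5 + 10 = 25
WM = 1858/25 = 74.3200

WM = 74.3200


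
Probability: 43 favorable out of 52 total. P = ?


P = 43/52 = 0.8269

P = 0.8269


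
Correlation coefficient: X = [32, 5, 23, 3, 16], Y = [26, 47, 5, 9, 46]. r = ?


Mean X = 15.8000, Mean Y = 26.6000
SD X = 10.906879, SD Y = 17.715530
Cov = -31.280000
r = -31.280000/(10.906879*17.715530) = -0.1619

r = -0.1619


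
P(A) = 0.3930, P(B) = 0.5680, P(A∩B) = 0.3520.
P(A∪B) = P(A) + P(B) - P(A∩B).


P(A∪B) = 0.3930 + 0.5680 - 0.3520
= 0.9610 - 0.3520
= 0.6090

P(A∪B) = 0.6090


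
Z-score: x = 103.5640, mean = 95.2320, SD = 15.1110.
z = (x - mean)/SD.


z = (103.5640 - 95.2320)/15.1110
= 8.3320/15.1110
= 0.5514

z = 0.5514


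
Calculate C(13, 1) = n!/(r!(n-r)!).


C(13,1) = 13!/(1! × 12!)
= 6227020800/(1 × 479001600)
= 13

C(13,1) = 13


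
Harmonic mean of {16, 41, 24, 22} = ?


Sum of reciprocals = 1/16 + 1/41 + 1/24 + 1/22 = 0.174011
HM = 4/0.174011 = 22.9870

HM = 22.9870


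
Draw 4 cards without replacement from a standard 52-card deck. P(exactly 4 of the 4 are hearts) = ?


Hypergeometric: P(X=4) = C(13,4)·C(39,0) / C(52,4)
= 715 × 1 / 270725
= 715/270725 = 0.0026

P = 0.0026


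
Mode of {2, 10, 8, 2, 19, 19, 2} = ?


Frequencies: 2:3, 8:1, 10:1, 19:2
Max frequency = 3
Mode = 2

Mode = 2


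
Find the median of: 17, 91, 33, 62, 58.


Sorted: 17, 33, 58, 62, 91
n = 5 (odd)
Middle value = 58

Median = 58


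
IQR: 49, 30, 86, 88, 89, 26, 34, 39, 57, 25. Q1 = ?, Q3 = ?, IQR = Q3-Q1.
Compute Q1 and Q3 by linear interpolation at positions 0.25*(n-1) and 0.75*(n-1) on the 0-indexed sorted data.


Sorted: 25, 26, 30, 34, 39, 49, 57, 86, 88, 89
Q1 (25th %ile) = 31.0000
Q3 (75th %ile) = 78.7500
IQR = 78.7500 - 31.0000 = 47.7500

IQR = 47.7500


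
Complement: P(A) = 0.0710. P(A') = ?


P(not A) = 1 - 0.0710 = 0.9290

P(not A) = 0.9290


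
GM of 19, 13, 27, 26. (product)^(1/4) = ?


Product = 19 × 13 × 27 × 26 = 173394
GM = 173394^(1/4) = 20.4060

GM = 20.4060


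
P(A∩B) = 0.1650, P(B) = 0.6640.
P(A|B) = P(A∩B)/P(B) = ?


P(A|B) = 0.1650/0.6640 = 0.2485

P(A|B) = 0.2485


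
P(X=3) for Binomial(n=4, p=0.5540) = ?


C(4,3) = 4
p^3 = 0.170031
(1-p)^1 = 0.446000
P = 4 * 0.170031 * 0.446000 = 0.3033

P(X=3) = 0.3033


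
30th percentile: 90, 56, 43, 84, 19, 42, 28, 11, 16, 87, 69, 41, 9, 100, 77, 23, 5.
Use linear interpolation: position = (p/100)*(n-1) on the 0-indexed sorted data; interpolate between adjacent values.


Sorted: 5, 9, 11, 16, 19, 23, 28, 41, 42, 43, 56, 69, 77, 84, 87, 90, 100
n = 17
Index = 30/100 * 16 = 4.8000
Lower = data[4] = 19, Upper = data[5] = 23
P30 = 19 + 0.8000*(4) = 22.2000

P30 = 22.2000


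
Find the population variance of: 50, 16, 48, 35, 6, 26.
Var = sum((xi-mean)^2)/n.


Mean = 30.1667
Squared deviations: 393.3611, 200.6944, 318.0278, 23.3611, 584.0278, 17.3611
Sum = 1536.8333
Variance = 1536.8333/6 = 256.1389

Variance = 256.1389


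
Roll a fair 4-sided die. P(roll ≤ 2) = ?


Favorable outcomes (roll ≤ 2): 2
Total outcomes = 4
P = 2/4 = 0.5000

P = 0.5000


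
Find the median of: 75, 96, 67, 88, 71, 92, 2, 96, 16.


Sorted: 2, 16, 67, 71, 75, 88, 92, 96, 96
n = 9 (odd)
Middle value = 75

Median = 75


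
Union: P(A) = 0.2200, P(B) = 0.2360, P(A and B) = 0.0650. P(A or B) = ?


P(A∪B) = 0.2200 + 0.2360 - 0.0650
= 0.4560 - 0.0650
= 0.3910

P(A∪B) = 0.3910


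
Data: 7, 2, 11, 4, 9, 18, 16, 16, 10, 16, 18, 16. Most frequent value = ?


Frequencies: 2:1, 4:1, 7:1, 9:1, 10:1, 11:1, 16:4, 18:2
Max frequency = 4
Mode = 16

Mode = 16


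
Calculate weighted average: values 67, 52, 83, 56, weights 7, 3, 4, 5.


Numerator = 67*7 + 52*3 + 83*4 + 56*5 = 1237
Denominator = 7 + 3 + 4 + 5 = 19
WM = 1237/19 = 65.1053

WM = 65.1053


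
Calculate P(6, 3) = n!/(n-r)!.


P(6,3) = 6!/3!
= 720/6
= 120

P(6,3) = 120


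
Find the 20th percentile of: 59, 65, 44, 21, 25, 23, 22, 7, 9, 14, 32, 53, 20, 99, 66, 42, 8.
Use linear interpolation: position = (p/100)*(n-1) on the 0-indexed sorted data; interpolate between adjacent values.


Sorted: 7, 8, 9, 14, 20, 21, 22, 23, 25, 32, 42, 44, 53, 59, 65, 66, 99
n = 17
Index = 20/100 * 16 = 3.2000
Lower = data[3] = 14, Upper = data[4] = 20
P20 = 14 + 0.2000*(6) = 15.2000

P20 = 15.2000


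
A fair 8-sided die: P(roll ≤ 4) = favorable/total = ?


Favorable outcomes (roll ≤ 4): 4
Total outcomes = 8
P = 4/8 = 0.5000

P = 0.5000


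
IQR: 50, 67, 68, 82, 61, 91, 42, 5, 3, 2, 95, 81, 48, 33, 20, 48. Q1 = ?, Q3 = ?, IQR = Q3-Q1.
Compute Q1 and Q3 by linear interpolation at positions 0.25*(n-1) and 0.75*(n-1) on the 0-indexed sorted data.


Sorted: 2, 3, 5, 20, 33, 42, 48, 48, 50, 61, 67, 68, 81, 82, 91, 95
Q1 (25th %ile) = 29.7500
Q3 (75th %ile) = 71.2500
IQR = 71.2500 - 29.7500 = 41.5000

IQR = 41.5000


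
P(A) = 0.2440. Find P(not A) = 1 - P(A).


P(not A) = 1 - 0.2440 = 0.7560

P(not A) = 0.7560


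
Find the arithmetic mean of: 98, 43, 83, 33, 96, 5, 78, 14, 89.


Sum = 98 + 43 + 83 + 33 + 96 + 5 + 78 + 14 + 89 = 539
n = 9
Mean = 539/9 = 59.8889

Mean = 59.8889


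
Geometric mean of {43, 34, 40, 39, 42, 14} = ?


Product = 43 × 34 × 40 × 39 × 42 × 14 = 1341063360
GM = 1341063360^(1/6) = 33.2079

GM = 33.2079


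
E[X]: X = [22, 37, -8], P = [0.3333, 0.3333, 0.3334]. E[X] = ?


E[X] = 22*0.3333 + 37*0.3333 - 8*0.3334
= 7.3326 + 12.3321 - 2.6672
= 16.9975

E[X] = 16.9975


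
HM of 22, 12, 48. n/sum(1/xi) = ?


Sum of reciprocals = 1/22 + 1/12 + 1/48 = 0.149621
HM = 3/0.149621 = 20.0506

HM = 20.0506


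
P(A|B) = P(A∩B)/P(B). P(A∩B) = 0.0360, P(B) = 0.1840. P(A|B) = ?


P(A|B) = 0.0360/0.1840 = 0.1957

P(A|B) = 0.1957


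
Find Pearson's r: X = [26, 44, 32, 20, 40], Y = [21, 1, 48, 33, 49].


Mean X = 32.4000, Mean Y = 30.4000
SD X = 8.800000, SD Y = 17.973314
Cov = -35.760000
r = -35.760000/(8.800000*17.973314) = -0.2261

r = -0.2261


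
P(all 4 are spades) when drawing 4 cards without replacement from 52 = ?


P(all spades) = (13/52) × (12/51) × (11/50) × (10/49)
= 0.0026

P = 0.0026


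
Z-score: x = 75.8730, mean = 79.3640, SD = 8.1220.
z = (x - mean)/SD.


z = (75.8730 - 79.3640)/8.1220
= -3.4910/8.1220
= -0.4298

z = -0.4298


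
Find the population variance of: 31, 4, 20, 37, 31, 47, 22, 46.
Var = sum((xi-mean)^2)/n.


Mean = 29.7500
Squared deviations: 1.5625, 663.0625, 95.0625, 52.5625, 1.5625, 297.5625, 60.0625, 264.0625
Sum = 1435.5000
Variance = 1435.5000/8 = 179.4375

Variance = 179.4375


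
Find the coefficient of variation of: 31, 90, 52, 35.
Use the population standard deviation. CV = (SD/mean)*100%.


Mean = 52.0000
SD = 23.3131
CV = (23.3131/52.0000)*100 = 44.8329%

CV = 44.8329%


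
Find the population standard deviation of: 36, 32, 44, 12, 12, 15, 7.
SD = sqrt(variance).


Mean = 22.5714
Variance = 178.8163
SD = sqrt(178.8163) = 13.3722

SD = 13.3722


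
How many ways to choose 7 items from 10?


C(10,7) = 10!/(7! × 3!)
= 3628800/(5040 × 6)
= 120

C(10,7) = 120


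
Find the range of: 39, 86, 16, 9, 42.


Max = 86, Min = 9
Range = 86 - 9 = 77

Range = 77


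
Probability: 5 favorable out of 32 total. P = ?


P = 5/32 = 0.1562

P = 0.1562


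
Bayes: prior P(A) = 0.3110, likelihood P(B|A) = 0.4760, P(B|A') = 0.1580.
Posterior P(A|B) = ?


P(B) = P(B|A)*P(A) + P(B|A')*P(A')
= 0.4760*0.3110 + 0.1580*0.6890
= 0.148036 + 0.108862 = 0.256898
P(A|B) = 0.148036/0.256898 = 0.5762

P(A|B) = 0.5762


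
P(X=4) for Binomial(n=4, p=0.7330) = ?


C(4,4) = 1
p^4 = 0.288679
(1-p)^0 = 1.000000
P = 1 * 0.288679 * 1.000000 = 0.2887

P(X=4) = 0.2887


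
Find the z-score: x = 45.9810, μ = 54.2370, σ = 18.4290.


z = (45.9810 - 54.2370)/18.4290
= -8.2560/18.4290
= -0.4480

z = -0.4480


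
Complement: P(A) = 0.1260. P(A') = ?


P(not A) = 1 - 0.1260 = 0.8740

P(not A) = 0.8740


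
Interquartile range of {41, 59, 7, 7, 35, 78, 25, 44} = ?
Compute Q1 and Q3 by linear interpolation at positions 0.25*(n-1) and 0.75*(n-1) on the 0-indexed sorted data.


Sorted: 7, 7, 25, 35, 41, 44, 59, 78
Q1 (25th %ile) = 20.5000
Q3 (75th %ile) = 47.7500
IQR = 47.7500 - 20.5000 = 27.2500

IQR = 27.2500


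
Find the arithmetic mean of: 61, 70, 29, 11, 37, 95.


Sum = 61 + 70 + 29 + 11 + 37 + 95 = 303
n = 6
Mean = 303/6 = 50.5000

Mean = 50.5000


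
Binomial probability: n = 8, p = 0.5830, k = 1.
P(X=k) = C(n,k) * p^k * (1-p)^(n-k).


C(8,1) = 8
p^1 = 0.583000
(1-p)^7 = 0.002193
P = 8 * 0.583000 * 0.002193 = 0.0102

P(X=1) = 0.0102


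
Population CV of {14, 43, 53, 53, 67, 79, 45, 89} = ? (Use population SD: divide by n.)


Mean = 55.3750
SD = 21.8171
CV = (21.8171/55.3750)*100 = 39.3988%

CV = 39.3988%


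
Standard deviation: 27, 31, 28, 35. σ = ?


Mean = 30.2500
Variance = 9.6875
SD = sqrt(9.6875) = 3.1125

SD = 3.1125


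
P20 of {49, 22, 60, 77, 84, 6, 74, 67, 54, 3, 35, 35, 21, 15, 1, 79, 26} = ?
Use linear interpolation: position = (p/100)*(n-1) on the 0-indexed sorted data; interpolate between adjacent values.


Sorted: 1, 3, 6, 15, 21, 22, 26, 35, 35, 49, 54, 60, 67, 74, 77, 79, 84
n = 17
Index = 20/100 * 16 = 3.2000
Lower = data[3] = 15, Upper = data[4] = 21
P20 = 15 + 0.2000*(6) = 16.2000

P20 = 16.2000


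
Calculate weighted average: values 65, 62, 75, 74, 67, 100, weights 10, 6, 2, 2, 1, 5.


Numerator = 65*10 + 62*6 + 75*2 + 74*2 + 67*1 + 100*5 = 1887
Denominator = 10 + 6 + 2 + 2 + 1 + 5 = 26
WM = 1887/26 = 72.5769

WM = 72.5769


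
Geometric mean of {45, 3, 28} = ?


Product = 45 × 3 × 28 = 3780
GM = 3780^(1/3) = 15.5775

GM = 15.5775


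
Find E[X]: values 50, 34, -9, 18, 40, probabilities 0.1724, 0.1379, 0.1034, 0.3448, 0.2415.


E[X] = 50*0.1724 + 34*0.1379 - 9*0.1034 + 18*0.3448 + 40*0.2415
= 8.6200 + 4.6886 - 0.9306 + 6.2064 + 9.6600
= 28.2444

E[X] = 28.2444


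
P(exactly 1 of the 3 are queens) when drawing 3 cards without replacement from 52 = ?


Hypergeometric: P(X=1) = C(4,1)·C(48,2) / C(52,3)
= 4 × 1128 / 22100
= 4512/22100 = 0.2042

P = 0.2042


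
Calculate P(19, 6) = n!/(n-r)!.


P(19,6) = 19!/13!
= 121645100408832000/6227020800
= 19535040

P(19,6) = 19535040


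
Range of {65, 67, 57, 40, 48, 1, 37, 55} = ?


Max = 67, Min = 1
Range = 67 - 1 = 66

Range = 66


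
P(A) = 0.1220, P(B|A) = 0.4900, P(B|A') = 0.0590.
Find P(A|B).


P(B) = P(B|A)*P(A) + P(B|A')*P(A')
= 0.4900*0.1220 + 0.0590*0.8780
= 0.059780 + 0.051802 = 0.111582
P(A|B) = 0.059780/0.111582 = 0.5357

P(A|B) = 0.5357


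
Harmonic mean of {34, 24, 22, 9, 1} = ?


Sum of reciprocals = 1/34 + 1/24 + 1/22 + 1/9 + 1/1 = 1.227644
HM = 5/1.227644 = 4.0728

HM = 4.0728


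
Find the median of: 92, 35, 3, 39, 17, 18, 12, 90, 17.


Sorted: 3, 12, 17, 17, 18, 35, 39, 90, 92
n = 9 (odd)
Middle value = 18

Median = 18


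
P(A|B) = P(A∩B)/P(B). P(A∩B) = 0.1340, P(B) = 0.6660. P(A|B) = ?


P(A|B) = 0.1340/0.6660 = 0.2012

P(A|B) = 0.2012


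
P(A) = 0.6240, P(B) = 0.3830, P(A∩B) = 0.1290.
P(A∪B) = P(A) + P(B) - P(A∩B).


P(A∪B) = 0.6240 + 0.3830 - 0.1290
= 1.0070 - 0.1290
= 0.8780

P(A∪B) = 0.8780


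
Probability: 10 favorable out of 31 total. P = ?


P = 10/31 = 0.3226

P = 0.3226


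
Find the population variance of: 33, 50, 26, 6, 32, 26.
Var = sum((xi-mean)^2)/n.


Mean = 28.8333
Squared deviations: 17.3611, 448.0278, 8.0278, 521.3611, 10.0278, 8.0278
Sum = 1012.8333
Variance = 1012.8333/6 = 168.8056

Variance = 168.8056


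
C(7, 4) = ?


C(7,4) = 7!/(4! × 3!)
= 5040/(24 × 6)
= 35

C(7,4) = 35


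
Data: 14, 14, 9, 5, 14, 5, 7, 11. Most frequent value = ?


Frequencies: 5:2, 7:1, 9:1, 11:1, 14:3
Max frequency = 3
Mode = 14

Mode = 14


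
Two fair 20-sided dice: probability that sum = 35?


Total outcomes = 20×20 = 400
Favorable (sum = 35): 6
P = 6/400 = 0.0150

P = 0.0150


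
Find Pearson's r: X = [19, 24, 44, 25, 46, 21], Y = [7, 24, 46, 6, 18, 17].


Mean X = 29.8333, Mean Y = 19.6667
SD X = 10.915076, SD Y = 13.349990
Cov = 91.277778
r = 91.277778/(10.915076*13.349990) = 0.6264

r = 0.6264


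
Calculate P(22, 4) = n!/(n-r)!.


P(22,4) = 22!/18!
= 1124000727777607680000/6402373705728000
= 175560

P(22,4) = 175560


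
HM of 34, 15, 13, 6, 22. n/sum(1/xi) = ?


Sum of reciprocals = 1/34 + 1/15 + 1/13 + 1/6 + 1/22 = 0.385123
HM = 5/0.385123 = 12.9829

HM = 12.9829


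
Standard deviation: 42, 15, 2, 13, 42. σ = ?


Mean = 22.8000
Variance = 265.3600
SD = sqrt(265.3600) = 16.2899

SD = 16.2899


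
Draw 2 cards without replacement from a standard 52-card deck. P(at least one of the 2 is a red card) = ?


P(at least one) = 1 - P(none)
P(none) = (26/52) × (25/51) = 0.245098
P(at least one) = 1 - 0.245098 = 0.7549

P = 0.7549


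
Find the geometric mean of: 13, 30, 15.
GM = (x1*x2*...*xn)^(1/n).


Product = 13 × 30 × 15 = 5850
GM = 5850^(1/3) = 18.0185

GM = 18.0185


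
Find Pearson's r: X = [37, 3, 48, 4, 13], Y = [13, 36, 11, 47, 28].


Mean X = 21.0000, Mean Y = 27.0000
SD X = 18.231840, SD Y = 13.667480
Cov = -233.200000
r = -233.200000/(18.231840*13.667480) = -0.9359

r = -0.9359


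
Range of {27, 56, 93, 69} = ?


Max = 93, Min = 27
Range = 93 - 27 = 66

Range = 66


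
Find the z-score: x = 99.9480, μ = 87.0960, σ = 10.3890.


z = (99.9480 - 87.0960)/10.3890
= 12.8520/10.3890
= 1.2371

z = 1.2371


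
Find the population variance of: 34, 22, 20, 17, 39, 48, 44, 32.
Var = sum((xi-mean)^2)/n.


Mean = 32.0000
Squared deviations: 4.0000, 100.0000, 144.0000, 225.0000, 49.0000, 256.0000, 144.0000, 0
Sum = 922.0000
Variance = 922.0000/8 = 115.2500

Variance = 115.2500


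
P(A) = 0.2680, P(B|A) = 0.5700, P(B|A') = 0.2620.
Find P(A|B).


P(B) = P(B|A)*P(A) + P(B|A')*P(A')
= 0.5700*0.2680 + 0.2620*0.7320
= 0.152760 + 0.191784 = 0.344544
P(A|B) = 0.152760/0.344544 = 0.4434

P(A|B) = 0.4434


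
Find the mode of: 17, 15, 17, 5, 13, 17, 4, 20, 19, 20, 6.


Frequencies: 4:1, 5:1, 6:1, 13:1, 15:1, 17:3, 19:1, 20:2
Max frequency = 3
Mode = 17

Mode = 17


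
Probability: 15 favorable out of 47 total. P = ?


P = 15/47 = 0.3191

P = 0.3191


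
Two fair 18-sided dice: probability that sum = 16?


Total outcomes = 18×18 = 324
Favorable (sum = 16): 15
P = 15/324 = 0.0463

P = 0.0463


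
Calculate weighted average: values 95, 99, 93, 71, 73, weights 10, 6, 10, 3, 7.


Numerator = 95*10 + 99*6 + 93*10 + 71*3 + 73*7 = 3198
Denominator = 10 + 6 + 10 + 3 + 7 = 36
WM = 3198/36 = 88.8333

WM = 88.8333


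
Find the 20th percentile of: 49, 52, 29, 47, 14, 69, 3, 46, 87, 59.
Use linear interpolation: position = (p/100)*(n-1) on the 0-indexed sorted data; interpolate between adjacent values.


Sorted: 3, 14, 29, 46, 47, 49, 52, 59, 69, 87
n = 10
Index = 20/100 * 9 = 1.8000
Lower = data[1] = 14, Upper = data[2] = 29
P20 = 14 + 0.8000*(15) = 26.0000

P20 = 26.0000


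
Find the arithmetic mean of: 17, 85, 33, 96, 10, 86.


Sum = 17 + 85 + 33 + 96 + 10 + 86 = 327
n = 6
Mean = 327/6 = 54.5000

Mean = 54.5000


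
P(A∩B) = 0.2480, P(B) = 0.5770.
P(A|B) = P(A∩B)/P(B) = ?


P(A|B) = 0.2480/0.5770 = 0.4298

P(A|B) = 0.4298


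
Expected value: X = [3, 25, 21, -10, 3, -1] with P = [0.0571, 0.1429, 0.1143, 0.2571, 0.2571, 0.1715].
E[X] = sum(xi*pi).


E[X] = 3*0.0571 + 25*0.1429 + 21*0.1143 - 10*0.2571 + 3*0.2571 - 1*0.1715
= 0.1713 + 3.5725 + 2.4003 - 2.5710 + 0.7713 - 0.1715
= 4.1729

E[X] = 4.1729


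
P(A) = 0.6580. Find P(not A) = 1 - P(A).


P(not A) = 1 - 0.6580 = 0.3420

P(not A) = 0.3420


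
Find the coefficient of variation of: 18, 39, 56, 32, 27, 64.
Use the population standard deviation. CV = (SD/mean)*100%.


Mean = 39.3333
SD = 16.0589
CV = (16.0589/39.3333)*100 = 40.8278%

CV = 40.8278%


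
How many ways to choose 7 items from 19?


C(19,7) = 19!/(7! × 12!)
= 121645100408832000/(5040 × 479001600)
= 50388

C(19,7) = 50388


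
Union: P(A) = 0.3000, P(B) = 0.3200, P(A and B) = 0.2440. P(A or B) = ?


P(A∪B) = 0.3000 + 0.3200 - 0.2440
= 0.6200 - 0.2440
= 0.3760

P(A∪B) = 0.3760


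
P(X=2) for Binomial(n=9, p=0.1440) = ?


C(9,2) = 36
p^2 = 0.020736
(1-p)^7 = 0.336757
P = 36 * 0.020736 * 0.336757 = 0.2514

P(X=2) = 0.2514


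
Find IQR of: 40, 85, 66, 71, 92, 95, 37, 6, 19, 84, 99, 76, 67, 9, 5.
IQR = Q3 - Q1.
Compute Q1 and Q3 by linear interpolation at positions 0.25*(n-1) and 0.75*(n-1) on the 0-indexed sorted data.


Sorted: 5, 6, 9, 19, 37, 40, 66, 67, 71, 76, 84, 85, 92, 95, 99
Q1 (25th %ile) = 28.0000
Q3 (75th %ile) = 84.5000
IQR = 84.5000 - 28.0000 = 56.5000

IQR = 56.5000


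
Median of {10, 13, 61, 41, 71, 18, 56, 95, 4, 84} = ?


Sorted: 4, 10, 13, 18, 41, 56, 61, 71, 84, 95
n = 10 (even)
Middle values: 41 and 56
Median = (41+56)/2 = 48.5000

Median = 48.5000


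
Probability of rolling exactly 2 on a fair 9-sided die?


Favorable outcomes (roll = 2): 1
Total outcomes = 9
P = 1/9 = 0.1111

P = 0.1111


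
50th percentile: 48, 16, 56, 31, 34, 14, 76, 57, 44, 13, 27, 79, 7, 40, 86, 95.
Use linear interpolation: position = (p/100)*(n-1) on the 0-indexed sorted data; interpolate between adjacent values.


Sorted: 7, 13, 14, 16, 27, 31, 34, 40, 44, 48, 56, 57, 76, 79, 86, 95
n = 16
Index = 50/100 * 15 = 7.5000
Lower = data[7] = 40, Upper = data[8] = 44
P50 = 40 + 0.5000*(4) = 42.0000

P50 = 42.0000


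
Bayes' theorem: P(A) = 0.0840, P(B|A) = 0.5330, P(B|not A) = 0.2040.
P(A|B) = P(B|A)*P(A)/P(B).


P(B) = P(B|A)*P(A) + P(B|A')*P(A')
= 0.5330*0.0840 + 0.2040*0.9160
= 0.044772 + 0.186864 = 0.231636
P(A|B) = 0.044772/0.231636 = 0.1933

P(A|B) = 0.1933


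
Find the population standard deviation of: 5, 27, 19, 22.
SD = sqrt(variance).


Mean = 18.2500
Variance = 66.6875
SD = sqrt(66.6875) = 8.1662

SD = 8.1662


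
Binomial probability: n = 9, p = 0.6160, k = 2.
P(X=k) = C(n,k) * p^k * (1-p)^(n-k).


C(9,2) = 36
p^2 = 0.379456
(1-p)^7 = 0.001231
P = 36 * 0.379456 * 0.001231 = 0.0168

P(X=2) = 0.0168


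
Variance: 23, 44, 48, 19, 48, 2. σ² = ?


Mean = 30.6667
Squared deviations: 58.7778, 177.7778, 300.4444, 136.1111, 300.4444, 821.7778
Sum = 1795.3333
Variance = 1795.3333/6 = 299.2222

Variance = 299.2222


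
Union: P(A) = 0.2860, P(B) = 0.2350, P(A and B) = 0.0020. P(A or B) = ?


P(A∪B) = 0.2860 + 0.2350 - 0.0020
= 0.5210 - 0.0020
= 0.5190

P(A∪B) = 0.5190


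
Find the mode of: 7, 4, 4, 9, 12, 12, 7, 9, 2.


Frequencies: 2:1, 4:2, 7:2, 9:2, 12:2
Max frequency = 2
Mode = 4, 7, 9, 12

Mode = 4, 7, 9, 12


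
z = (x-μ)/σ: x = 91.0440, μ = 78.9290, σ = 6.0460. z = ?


z = (91.0440 - 78.9290)/6.0460
= 12.1150/6.0460
= 2.0038

z = 2.0038


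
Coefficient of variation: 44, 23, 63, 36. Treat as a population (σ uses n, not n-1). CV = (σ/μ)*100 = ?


Mean = 41.5000
SD = 14.5000
CV = (14.5000/41.5000)*100 = 34.9398%

CV = 34.9398%


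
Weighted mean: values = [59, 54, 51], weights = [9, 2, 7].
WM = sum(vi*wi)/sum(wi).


Numerator = 59*9 + 54*2 + 51*7 = 996
Denominator = 9 + 2 + 7 = 18
WM = 996/18 = 55.3333

WM = 55.3333


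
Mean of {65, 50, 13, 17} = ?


Sum = 65 + 50 + 13 + 17 = 145
n = 4
Mean = 145/4 = 36.2500

Mean = 36.2500


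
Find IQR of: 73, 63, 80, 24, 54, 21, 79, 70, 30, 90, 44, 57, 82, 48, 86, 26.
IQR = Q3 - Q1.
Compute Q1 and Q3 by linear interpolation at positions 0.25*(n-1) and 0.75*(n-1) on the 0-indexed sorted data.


Sorted: 21, 24, 26, 30, 44, 48, 54, 57, 63, 70, 73, 79, 80, 82, 86, 90
Q1 (25th %ile) = 40.5000
Q3 (75th %ile) = 79.2500
IQR = 79.2500 - 40.5000 = 38.7500

IQR = 38.7500


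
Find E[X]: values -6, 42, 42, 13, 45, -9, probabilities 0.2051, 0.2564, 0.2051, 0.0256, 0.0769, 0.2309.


E[X] = -6*0.2051 + 42*0.2564 + 42*0.2051 + 13*0.0256 + 45*0.0769 - 9*0.2309
= -1.2306 + 10.7688 + 8.6142 + 0.3328 + 3.4605 - 2.0781
= 19.8676

E[X] = 19.8676


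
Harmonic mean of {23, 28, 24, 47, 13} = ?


Sum of reciprocals = 1/23 + 1/28 + 1/24 + 1/47 + 1/13 = 0.219059
HM = 5/0.219059 = 22.8249

HM = 22.8249


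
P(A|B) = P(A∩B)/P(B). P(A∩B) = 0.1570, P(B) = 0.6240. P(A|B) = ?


P(A|B) = 0.1570/0.6240 = 0.2516

P(A|B) = 0.2516


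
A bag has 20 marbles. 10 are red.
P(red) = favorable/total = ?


P = 10/20 = 0.5000

P = 0.5000


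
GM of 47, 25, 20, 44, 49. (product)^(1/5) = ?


Product = 47 × 25 × 20 × 44 × 49 = 50666000
GM = 50666000^(1/5) = 34.7491

GM = 34.7491


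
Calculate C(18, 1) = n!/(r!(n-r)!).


C(18,1) = 18!/(1! × 17!)
= 6402373705728000/(1 × 355687428096000)
= 18

C(18,1) = 18


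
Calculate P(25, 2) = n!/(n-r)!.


P(25,2) = 25!/23!
= 15511210043330985984000000/25852016738884976640000
= 600

P(25,2) = 600


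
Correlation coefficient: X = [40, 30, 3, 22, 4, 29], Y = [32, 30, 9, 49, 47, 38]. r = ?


Mean X = 21.3333, Mean Y = 34.1667
SD X = 13.658534, SD Y = 13.259169
Cov = 33.611111
r = 33.611111/(13.658534*13.259169) = 0.1856

r = 0.1856


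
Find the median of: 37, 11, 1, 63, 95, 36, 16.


Sorted: 1, 11, 16, 36, 37, 63, 95
n = 7 (odd)
Middle value = 36

Median = 36


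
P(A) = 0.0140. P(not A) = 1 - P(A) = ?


P(not A) = 1 - 0.0140 = 0.9860

P(not A) = 0.9860


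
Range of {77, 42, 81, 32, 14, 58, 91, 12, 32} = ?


Max = 91, Min = 12
Range = 91 - 12 = 79

Range = 79


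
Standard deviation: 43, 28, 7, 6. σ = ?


Mean = 21.0000
Variance = 238.5000
SD = sqrt(238.5000) = 15.4434

SD = 15.4434


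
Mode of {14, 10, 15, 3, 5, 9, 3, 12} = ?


Frequencies: 3:2, 5:1, 9:1, 10:1, 12:1, 14:1, 15:1
Max frequency = 2
Mode = 3

Mode = 3


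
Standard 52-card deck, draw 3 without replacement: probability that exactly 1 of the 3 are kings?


Hypergeometric: P(X=1) = C(4,1)·C(48,2) / C(52,3)
= 4 × 1128 / 22100
= 4512/22100 = 0.2042

P = 0.2042


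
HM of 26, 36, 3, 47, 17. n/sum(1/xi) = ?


Sum of reciprocals = 1/26 + 1/36 + 1/3 + 1/47 + 1/17 = 0.479673
HM = 5/0.479673 = 10.4238

HM = 10.4238


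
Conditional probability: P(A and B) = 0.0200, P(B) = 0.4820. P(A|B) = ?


P(A|B) = 0.0200/0.4820 = 0.0415

P(A|B) = 0.0415


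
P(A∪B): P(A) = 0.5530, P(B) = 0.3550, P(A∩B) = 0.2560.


P(A∪B) = 0.5530 + 0.3550 - 0.2560
= 0.9080 - 0.2560
= 0.6520

P(A∪B) = 0.6520


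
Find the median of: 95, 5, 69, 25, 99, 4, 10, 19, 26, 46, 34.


Sorted: 4, 5, 10, 19, 25, 26, 34, 46, 69, 95, 99
n = 11 (odd)
Middle value = 26

Median = 26


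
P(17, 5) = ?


P(17,5) = 17!/12!
= 355687428096000/479001600
= 742560

P(17,5) = 742560


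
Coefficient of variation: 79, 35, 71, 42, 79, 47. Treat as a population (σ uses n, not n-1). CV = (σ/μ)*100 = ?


Mean = 58.8333
SD = 18.0408
CV = (18.0408/58.8333)*100 = 30.6643%

CV = 30.6643%


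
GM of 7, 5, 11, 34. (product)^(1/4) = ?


Product = 7 × 5 × 11 × 34 = 13090
GM = 13090^(1/4) = 10.6963

GM = 10.6963


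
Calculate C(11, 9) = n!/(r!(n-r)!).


C(11,9) = 11!/(9! × 2!)
= 39916800/(362880 × 2)
= 55

C(11,9) = 55


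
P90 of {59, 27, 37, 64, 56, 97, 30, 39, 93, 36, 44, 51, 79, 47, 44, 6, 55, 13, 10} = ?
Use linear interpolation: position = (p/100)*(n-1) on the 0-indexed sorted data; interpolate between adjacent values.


Sorted: 6, 10, 13, 27, 30, 36, 37, 39, 44, 44, 47, 51, 55, 56, 59, 64, 79, 93, 97
n = 19
Index = 90/100 * 18 = 16.2000
Lower = data[16] = 79, Upper = data[17] = 93
P90 = 79 + 0.2000*(14) = 81.8000

P90 = 81.8000


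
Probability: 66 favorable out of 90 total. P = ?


P = 66/90 = 0.7333

P = 0.7333


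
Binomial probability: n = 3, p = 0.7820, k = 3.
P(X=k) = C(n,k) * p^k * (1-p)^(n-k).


C(3,3) = 1
p^3 = 0.478212
(1-p)^0 = 1.000000
P = 1 * 0.478212 * 1.000000 = 0.4782

P(X=3) = 0.4782


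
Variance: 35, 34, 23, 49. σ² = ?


Mean = 35.2500
Squared deviations: 0.0625, 1.5625, 150.0625, 189.0625
Sum = 340.7500
Variance = 340.7500/4 = 85.1875

Variance = 85.1875


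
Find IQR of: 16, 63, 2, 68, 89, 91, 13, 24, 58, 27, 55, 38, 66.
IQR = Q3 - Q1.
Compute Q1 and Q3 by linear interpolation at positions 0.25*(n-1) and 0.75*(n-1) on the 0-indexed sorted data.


Sorted: 2, 13, 16, 24, 27, 38, 55, 58, 63, 66, 68, 89, 91
Q1 (25th %ile) = 24.0000
Q3 (75th %ile) = 66.0000
IQR = 66.0000 - 24.0000 = 42.0000

IQR = 42.0000


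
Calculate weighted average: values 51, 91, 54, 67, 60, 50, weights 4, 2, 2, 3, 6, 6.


Numerator = 51*4 + 91*2 + 54*2 + 67*3 + 60*6 + 50*6 = 1355
Denominator = 4 + 2 + 2 + 3 + 6 + 6 = 23
WM = 1355/23 = 58.9130

WM = 58.9130


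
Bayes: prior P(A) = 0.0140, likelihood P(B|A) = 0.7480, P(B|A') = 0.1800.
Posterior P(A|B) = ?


P(B) = P(B|A)*P(A) + P(B|A')*P(A')
= 0.7480*0.0140 + 0.1800*0.9860
= 0.010472 + 0.177480 = 0.187952
P(A|B) = 0.010472/0.187952 = 0.0557

P(A|B) = 0.0557


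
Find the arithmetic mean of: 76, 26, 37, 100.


Sum = 76 + 26 + 37 + 100 = 239
n = 4
Mean = 239/4 = 59.7500

Mean = 59.7500


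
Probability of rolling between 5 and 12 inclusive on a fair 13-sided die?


Favorable outcomes (5 ≤ roll ≤ 12): 8
Total outcomes = 13
P = 8/13 = 0.6154

P = 0.6154


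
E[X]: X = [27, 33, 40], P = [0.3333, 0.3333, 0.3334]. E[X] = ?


E[X] = 27*0.3333 + 33*0.3333 + 40*0.3334
= 8.9991 + 10.9989 + 13.3360
= 33.3340

E[X] = 33.3340


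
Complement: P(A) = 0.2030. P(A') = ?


P(not A) = 1 - 0.2030 = 0.7970

P(not A) = 0.7970


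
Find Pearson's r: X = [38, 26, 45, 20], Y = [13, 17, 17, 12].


Mean X = 32.2500, Mean Y = 14.7500
SD X = 9.807523, SD Y = 2.277608
Cov = 9.562500
r = 9.562500/(9.807523*2.277608) = 0.4281

r = 0.4281


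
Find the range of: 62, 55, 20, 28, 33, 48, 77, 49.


Max = 77, Min = 20
Range = 77 - 20 = 57

Range = 57


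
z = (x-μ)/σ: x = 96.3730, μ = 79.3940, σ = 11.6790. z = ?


z = (96.3730 - 79.3940)/11.6790
= 16.9790/11.6790
= 1.4538

z = 1.4538


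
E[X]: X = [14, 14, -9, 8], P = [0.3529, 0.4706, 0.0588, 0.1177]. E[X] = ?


E[X] = 14*0.3529 + 14*0.4706 - 9*0.0588 + 8*0.1177
= 4.9406 + 6.5884 - 0.5292 + 0.9416
= 11.9414

E[X] = 11.9414


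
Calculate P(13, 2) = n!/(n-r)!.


P(13,2) = 13!/11!
= 6227020800/39916800
= 156

P(13,2) = 156


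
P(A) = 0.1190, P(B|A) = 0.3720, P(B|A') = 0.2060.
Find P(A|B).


P(B) = P(B|A)*P(A) + P(B|A')*P(A')
= 0.3720*0.1190 + 0.2060*0.8810
= 0.044268 + 0.181486 = 0.225754
P(A|B) = 0.044268/0.225754 = 0.1961

P(A|B) = 0.1961


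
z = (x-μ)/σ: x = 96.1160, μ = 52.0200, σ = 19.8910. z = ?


z = (96.1160 - 52.0200)/19.8910
= 44.0960/19.8910
= 2.2169

z = 2.2169


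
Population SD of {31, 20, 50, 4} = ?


Mean = 26.2500
Variance = 280.1875
SD = sqrt(280.1875) = 16.7388

SD = 16.7388


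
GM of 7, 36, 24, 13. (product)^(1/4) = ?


Product = 7 × 36 × 24 × 13 = 78624
GM = 78624^(1/4) = 16.7451

GM = 16.7451


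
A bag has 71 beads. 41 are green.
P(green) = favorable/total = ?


P = 41/71 = 0.5775

P = 0.5775


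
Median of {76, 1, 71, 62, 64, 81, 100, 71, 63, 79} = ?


Sorted: 1, 62, 63, 64, 71, 71, 76, 79, 81, 100
n = 10 (even)
Middle values: 71 and 71
Median = (71+71)/2 = 71.0000

Median = 71.0000


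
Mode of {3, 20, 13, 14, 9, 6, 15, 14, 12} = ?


Frequencies: 3:1, 6:1, 9:1, 12:1, 13:1, 14:2, 15:1, 20:1
Max frequency = 2
Mode = 14

Mode = 14


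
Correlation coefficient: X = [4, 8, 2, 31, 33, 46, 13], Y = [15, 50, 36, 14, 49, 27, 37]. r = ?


Mean X = 19.5714, Mean Y = 32.5714
SD X = 15.755789, SD Y = 13.573684
Cov = -22.326531
r = -22.326531/(15.755789*13.573684) = -0.1044

r = -0.1044


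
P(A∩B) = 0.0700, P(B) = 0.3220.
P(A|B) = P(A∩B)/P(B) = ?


P(A|B) = 0.0700/0.3220 = 0.2174

P(A|B) = 0.2174


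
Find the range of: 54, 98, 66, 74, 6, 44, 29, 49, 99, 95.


Max = 99, Min = 6
Range = 99 - 6 = 93

Range = 93


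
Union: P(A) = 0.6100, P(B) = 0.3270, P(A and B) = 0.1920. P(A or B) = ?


P(A∪B) = 0.6100 + 0.3270 - 0.1920
= 0.9370 - 0.1920
= 0.7450

P(A∪B) = 0.7450


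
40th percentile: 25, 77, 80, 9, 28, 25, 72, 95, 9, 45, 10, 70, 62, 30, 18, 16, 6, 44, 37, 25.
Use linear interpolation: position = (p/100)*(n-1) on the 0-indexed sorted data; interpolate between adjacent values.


Sorted: 6, 9, 9, 10, 16, 18, 25, 25, 25, 28, 30, 37, 44, 45, 62, 70, 72, 77, 80, 95
n = 20
Index = 40/100 * 19 = 7.6000
Lower = data[7] = 25, Upper = data[8] = 25
P40 = 25 + 0.6000*(0) = 25.0000

P40 = 25.0000


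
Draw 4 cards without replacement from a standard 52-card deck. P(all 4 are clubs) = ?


P(all clubs) = (13/52) × (12/51) × (11/50) × (10/49)
= 0.0026

P = 0.0026


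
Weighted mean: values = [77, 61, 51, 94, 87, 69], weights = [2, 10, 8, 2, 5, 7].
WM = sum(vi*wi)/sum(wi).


Numerator = 77*2 + 61*10 + 51*8 + 94*2 + 87*5 + 69*7 = 2278
Denominator = 2 + 10 + 8 + 2 + 5 + 7 = 34
WM = 2278/34 = 67.0000

WM = 67.0000


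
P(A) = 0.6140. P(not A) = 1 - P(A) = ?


P(not A) = 1 - 0.6140 = 0.3860

P(not A) = 0.3860


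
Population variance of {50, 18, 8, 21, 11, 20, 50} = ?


Mean = 25.4286
Squared deviations: 603.7551, 55.1837, 303.7551, 19.6122, 208.1837, 29.4694, 603.7551
Sum = 1823.7143
Variance = 1823.7143/7 = 260.5306

Variance = 260.5306


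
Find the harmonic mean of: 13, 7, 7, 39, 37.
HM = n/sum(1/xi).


Sum of reciprocals = 1/13 + 1/7 + 1/7 + 1/39 + 1/37 = 0.415305
HM = 5/0.415305 = 12.0393

HM = 12.0393


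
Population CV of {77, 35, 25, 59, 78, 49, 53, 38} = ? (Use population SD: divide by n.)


Mean = 51.7500
SD = 17.9356
CV = (17.9356/51.7500)*100 = 34.6583%

CV = 34.6583%


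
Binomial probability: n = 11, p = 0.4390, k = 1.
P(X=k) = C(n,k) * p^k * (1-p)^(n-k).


C(11,1) = 11
p^1 = 0.439000
(1-p)^10 = 0.003088
P = 11 * 0.439000 * 0.003088 = 0.0149

P(X=1) = 0.0149


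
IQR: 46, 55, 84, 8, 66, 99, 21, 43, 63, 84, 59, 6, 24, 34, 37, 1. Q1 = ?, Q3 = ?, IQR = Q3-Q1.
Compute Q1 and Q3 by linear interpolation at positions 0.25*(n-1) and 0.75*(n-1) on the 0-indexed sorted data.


Sorted: 1, 6, 8, 21, 24, 34, 37, 43, 46, 55, 59, 63, 66, 84, 84, 99
Q1 (25th %ile) = 23.2500
Q3 (75th %ile) = 63.7500
IQR = 63.7500 - 23.2500 = 40.5000

IQR = 40.5000


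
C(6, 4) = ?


C(6,4) = 6!/(4! × 2!)
= 720/(24 × 2)
= 15

C(6,4) = 15


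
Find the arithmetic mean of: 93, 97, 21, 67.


Sum = 93 + 97 + 21 + 67 = 278
n = 4
Mean = 278/4 = 69.5000

Mean = 69.5000


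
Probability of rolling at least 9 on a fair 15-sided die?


Favorable outcomes (roll ≥ 9): 7
Total outcomes = 15
P = 7/15 = 0.4667

P = 0.4667


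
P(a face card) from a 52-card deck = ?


12 face cards in 52 cards
P = 12/52 = 0.2308

P = 0.2308


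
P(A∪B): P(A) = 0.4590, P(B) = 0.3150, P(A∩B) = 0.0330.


P(A∪B) = 0.4590 + 0.3150 - 0.0330
= 0.7740 - 0.0330
= 0.7410

P(A∪B) = 0.7410


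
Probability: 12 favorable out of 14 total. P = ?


P = 12/14 = 0.8571

P = 0.8571


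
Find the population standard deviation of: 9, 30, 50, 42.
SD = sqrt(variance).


Mean = 32.7500
Variance = 238.6875
SD = sqrt(238.6875) = 15.4495

SD = 15.4495


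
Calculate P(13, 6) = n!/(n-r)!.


P(13,6) = 13!/7!
= 6227020800/5040
= 1235520

P(13,6) = 1235520


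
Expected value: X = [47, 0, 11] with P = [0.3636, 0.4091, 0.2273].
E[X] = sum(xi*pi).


E[X] = 47*0.3636 + 0*0.4091 + 11*0.2273
= 17.0892 + 0 + 2.5003
= 19.5895

E[X] = 19.5895


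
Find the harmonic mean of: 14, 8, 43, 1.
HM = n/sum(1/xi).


Sum of reciprocals = 1/14 + 1/8 + 1/43 + 1/1 = 1.219684
HM = 4/1.219684 = 3.2795

HM = 3.2795


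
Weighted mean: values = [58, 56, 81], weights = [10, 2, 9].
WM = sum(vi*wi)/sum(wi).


Numerator = 58*10 + 56*2 + 81*9 = 1421
Denominator = 10 + 2 + 9 = 21
WM = 1421/21 = 67.6667

WM = 67.6667


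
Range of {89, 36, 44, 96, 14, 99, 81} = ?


Max = 99, Min = 14
Range = 99 - 14 = 85

Range = 85


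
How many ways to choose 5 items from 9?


C(9,5) = 9!/(5! × 4!)
= 362880/(120 × 24)
= 126

C(9,5) = 126


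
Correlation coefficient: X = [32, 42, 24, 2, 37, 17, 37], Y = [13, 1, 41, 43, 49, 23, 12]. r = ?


Mean X = 27.2857, Mean Y = 26.0000
SD X = 13.002355, SD Y = 17.079645
Cov = -112.857143
r = -112.857143/(13.002355*17.079645) = -0.5082

r = -0.5082


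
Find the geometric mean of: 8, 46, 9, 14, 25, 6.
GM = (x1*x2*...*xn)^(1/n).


Product = 8 × 46 × 9 × 14 × 25 × 6 = 6955200
GM = 6955200^(1/6) = 13.8161

GM = 13.8161


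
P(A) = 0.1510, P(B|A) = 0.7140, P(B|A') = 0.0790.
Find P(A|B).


P(B) = P(B|A)*P(A) + P(B|A')*P(A')
= 0.7140*0.1510 + 0.0790*0.8490
= 0.107814 + 0.067071 = 0.174885
P(A|B) = 0.107814/0.174885 = 0.6165

P(A|B) = 0.6165


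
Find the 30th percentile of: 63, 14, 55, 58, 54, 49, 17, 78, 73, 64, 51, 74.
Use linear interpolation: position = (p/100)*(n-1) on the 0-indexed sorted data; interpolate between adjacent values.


Sorted: 14, 17, 49, 51, 54, 55, 58, 63, 64, 73, 74, 78
n = 12
Index = 30/100 * 11 = 3.3000
Lower = data[3] = 51, Upper = data[4] = 54
P30 = 51 + 0.3000*(3) = 51.9000

P30 = 51.9000


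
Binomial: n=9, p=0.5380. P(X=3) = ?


C(9,3) = 84
p^3 = 0.155721
(1-p)^6 = 0.009724
P = 84 * 0.155721 * 0.009724 = 0.1272

P(X=3) = 0.1272


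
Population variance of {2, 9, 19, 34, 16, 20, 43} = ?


Mean = 20.4286
Squared deviations: 339.6122, 130.6122, 2.0408, 184.1837, 19.6122, 0.1837, 509.4694
Sum = 1185.7143
Variance = 1185.7143/7 = 169.3878

Variance = 169.3878


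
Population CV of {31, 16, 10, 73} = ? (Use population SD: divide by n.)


Mean = 32.5000
SD = 24.6018
CV = (24.6018/32.5000)*100 = 75.6979%

CV = 75.6979%


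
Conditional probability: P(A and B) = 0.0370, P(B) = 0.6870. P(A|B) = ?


P(A|B) = 0.0370/0.6870 = 0.0539

P(A|B) = 0.0539


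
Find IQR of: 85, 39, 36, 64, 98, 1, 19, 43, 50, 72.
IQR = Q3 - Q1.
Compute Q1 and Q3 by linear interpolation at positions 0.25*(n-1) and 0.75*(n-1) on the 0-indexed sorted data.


Sorted: 1, 19, 36, 39, 43, 50, 64, 72, 85, 98
Q1 (25th %ile) = 36.7500
Q3 (75th %ile) = 70.0000
IQR = 70.0000 - 36.7500 = 33.2500

IQR = 33.2500


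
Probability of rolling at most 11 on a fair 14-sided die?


Favorable outcomes (roll ≤ 11): 11
Total outcomes = 14
P = 11/14 = 0.7857

P = 0.7857


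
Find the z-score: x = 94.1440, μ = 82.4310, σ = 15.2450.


z = (94.1440 - 82.4310)/15.2450
= 11.7130/15.2450
= 0.7683

z = 0.7683


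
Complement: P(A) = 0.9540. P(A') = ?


P(not A) = 1 - 0.9540 = 0.0460

P(not A) = 0.0460


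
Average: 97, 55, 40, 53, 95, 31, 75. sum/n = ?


Sum = 97 + 55 + 40 + 53 + 95 + 31 + 75 = 446
n = 7
Mean = 446/7 = 63.7143

Mean = 63.7143
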